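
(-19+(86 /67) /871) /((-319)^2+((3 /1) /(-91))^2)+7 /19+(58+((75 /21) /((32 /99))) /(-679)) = 318941197056121635207 /5465817901532648800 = 58.35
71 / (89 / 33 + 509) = 2343 / 16886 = 0.14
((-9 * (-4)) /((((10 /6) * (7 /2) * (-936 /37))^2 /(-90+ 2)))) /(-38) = 15059 /3933475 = 0.00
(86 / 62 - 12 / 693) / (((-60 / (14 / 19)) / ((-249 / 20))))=814147 / 3887400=0.21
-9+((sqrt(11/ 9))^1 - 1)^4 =67/ 81 - 80 * sqrt(11)/ 27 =-9.00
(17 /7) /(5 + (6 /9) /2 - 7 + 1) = -51 /14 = -3.64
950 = 950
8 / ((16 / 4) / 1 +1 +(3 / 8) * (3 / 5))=320 / 209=1.53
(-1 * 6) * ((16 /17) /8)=-12 /17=-0.71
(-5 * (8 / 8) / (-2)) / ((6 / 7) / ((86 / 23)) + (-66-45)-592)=-1505 / 423068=-0.00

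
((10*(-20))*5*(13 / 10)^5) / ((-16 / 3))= 1113879 / 1600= 696.17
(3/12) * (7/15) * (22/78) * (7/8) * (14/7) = 539/9360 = 0.06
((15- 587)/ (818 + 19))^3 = -187149248/ 586376253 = -0.32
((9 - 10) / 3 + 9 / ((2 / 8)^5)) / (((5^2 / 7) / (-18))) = -1161174 / 25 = -46446.96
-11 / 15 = -0.73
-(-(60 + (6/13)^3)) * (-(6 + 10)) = -2112576/2197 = -961.57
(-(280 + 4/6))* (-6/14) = 842/7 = 120.29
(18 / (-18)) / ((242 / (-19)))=19 / 242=0.08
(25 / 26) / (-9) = -25 / 234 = -0.11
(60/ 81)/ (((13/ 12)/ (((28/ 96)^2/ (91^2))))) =5/ 711828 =0.00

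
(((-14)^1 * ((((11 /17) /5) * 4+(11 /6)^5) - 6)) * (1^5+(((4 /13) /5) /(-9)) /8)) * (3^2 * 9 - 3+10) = -18746.02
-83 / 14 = -5.93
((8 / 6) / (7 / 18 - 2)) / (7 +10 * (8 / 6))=-72 / 1769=-0.04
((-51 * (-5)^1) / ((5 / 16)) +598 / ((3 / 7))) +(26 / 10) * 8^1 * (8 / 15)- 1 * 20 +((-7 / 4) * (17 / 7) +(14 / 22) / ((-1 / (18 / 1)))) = 2186.72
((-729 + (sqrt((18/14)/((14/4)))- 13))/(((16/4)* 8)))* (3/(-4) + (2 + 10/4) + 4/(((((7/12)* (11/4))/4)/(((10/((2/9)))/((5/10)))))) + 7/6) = -44201099/2112 + 833983* sqrt(2)/68992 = -20911.46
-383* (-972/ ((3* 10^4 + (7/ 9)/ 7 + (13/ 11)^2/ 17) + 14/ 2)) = 6891945588/ 555523169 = 12.41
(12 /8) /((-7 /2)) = -3 /7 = -0.43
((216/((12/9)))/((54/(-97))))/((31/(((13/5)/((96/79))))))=-99619/4960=-20.08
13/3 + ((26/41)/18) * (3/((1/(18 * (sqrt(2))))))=78 * sqrt(2)/41 + 13/3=7.02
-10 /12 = -5 /6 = -0.83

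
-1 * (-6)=6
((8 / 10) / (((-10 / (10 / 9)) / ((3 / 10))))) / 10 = -1 / 375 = -0.00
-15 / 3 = -5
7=7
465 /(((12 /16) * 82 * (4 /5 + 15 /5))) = 1550 /779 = 1.99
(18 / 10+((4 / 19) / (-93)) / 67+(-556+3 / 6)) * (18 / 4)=-1966559799 / 789260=-2491.65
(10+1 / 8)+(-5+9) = 113 / 8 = 14.12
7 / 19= 0.37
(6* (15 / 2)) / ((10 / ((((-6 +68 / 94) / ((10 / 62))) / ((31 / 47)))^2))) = 276768 / 25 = 11070.72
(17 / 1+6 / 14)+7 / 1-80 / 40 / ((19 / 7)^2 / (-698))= 540559 / 2527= 213.91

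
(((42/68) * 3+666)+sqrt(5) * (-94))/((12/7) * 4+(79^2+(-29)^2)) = 0.06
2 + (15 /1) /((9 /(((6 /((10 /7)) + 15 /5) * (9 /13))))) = 134 /13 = 10.31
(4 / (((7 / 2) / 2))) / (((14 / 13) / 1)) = 104 / 49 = 2.12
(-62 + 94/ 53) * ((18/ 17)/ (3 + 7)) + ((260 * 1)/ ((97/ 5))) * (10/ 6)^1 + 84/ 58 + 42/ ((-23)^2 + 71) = 17.48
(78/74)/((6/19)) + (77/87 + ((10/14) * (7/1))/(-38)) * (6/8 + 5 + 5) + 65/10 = 8776717/489288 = 17.94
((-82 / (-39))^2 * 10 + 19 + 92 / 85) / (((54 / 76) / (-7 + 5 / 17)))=-12002162668 / 19780605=-606.76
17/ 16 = 1.06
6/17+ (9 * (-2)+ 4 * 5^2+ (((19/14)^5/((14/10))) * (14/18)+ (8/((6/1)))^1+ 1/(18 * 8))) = 7097338349/82287072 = 86.25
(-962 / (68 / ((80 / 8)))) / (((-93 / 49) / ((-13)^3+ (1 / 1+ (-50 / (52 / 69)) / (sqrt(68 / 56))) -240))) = -95690140 / 527 -5212375 * sqrt(238) / 17918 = -186063.03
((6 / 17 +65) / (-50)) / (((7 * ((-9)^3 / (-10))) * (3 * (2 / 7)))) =-1111 / 371790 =-0.00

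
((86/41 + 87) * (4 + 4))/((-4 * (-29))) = 7306/1189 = 6.14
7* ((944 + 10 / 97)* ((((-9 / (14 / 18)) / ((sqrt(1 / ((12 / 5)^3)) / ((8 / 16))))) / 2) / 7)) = -44506908* sqrt(15) / 16975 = -10154.61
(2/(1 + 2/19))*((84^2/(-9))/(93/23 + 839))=-6992/4155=-1.68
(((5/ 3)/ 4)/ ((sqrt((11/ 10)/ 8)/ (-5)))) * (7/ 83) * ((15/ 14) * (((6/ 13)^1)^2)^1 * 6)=-13500 * sqrt(55)/ 154297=-0.65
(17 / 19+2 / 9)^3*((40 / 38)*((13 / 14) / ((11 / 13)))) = 11775701990 / 7315308693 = 1.61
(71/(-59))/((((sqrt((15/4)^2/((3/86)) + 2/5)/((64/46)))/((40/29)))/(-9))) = 1635840* sqrt(161410)/635196773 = 1.03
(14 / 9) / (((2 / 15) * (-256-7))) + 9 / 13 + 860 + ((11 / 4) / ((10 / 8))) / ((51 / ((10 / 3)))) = 450286184 / 523107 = 860.79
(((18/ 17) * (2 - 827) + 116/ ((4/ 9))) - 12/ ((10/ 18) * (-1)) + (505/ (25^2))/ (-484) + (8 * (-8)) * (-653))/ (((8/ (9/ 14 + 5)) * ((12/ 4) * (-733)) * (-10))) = 3347648651257/ 2533072080000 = 1.32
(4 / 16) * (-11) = -2.75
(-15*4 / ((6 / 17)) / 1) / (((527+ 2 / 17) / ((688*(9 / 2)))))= -2982480 / 2987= -998.49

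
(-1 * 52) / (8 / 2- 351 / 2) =104 / 343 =0.30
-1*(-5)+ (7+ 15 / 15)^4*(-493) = -2019323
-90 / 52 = -45 / 26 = -1.73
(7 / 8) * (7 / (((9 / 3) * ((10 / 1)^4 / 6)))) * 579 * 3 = 85113 / 40000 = 2.13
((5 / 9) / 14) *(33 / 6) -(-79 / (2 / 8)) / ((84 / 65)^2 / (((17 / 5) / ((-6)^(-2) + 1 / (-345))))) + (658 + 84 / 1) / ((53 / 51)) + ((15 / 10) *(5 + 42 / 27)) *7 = 4840491109 / 181692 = 26641.19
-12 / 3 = -4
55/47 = 1.17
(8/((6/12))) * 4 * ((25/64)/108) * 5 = 125/108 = 1.16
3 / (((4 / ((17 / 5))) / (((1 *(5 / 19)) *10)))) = 6.71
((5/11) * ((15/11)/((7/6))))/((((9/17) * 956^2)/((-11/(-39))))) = 425/1372274904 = 0.00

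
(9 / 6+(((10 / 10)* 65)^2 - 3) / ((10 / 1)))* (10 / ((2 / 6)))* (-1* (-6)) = 76266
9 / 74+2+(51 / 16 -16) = -6329 / 592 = -10.69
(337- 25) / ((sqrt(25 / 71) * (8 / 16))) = 1051.58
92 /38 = 46 /19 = 2.42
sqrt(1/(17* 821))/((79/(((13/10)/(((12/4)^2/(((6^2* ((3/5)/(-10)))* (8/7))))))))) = -312* sqrt(13957)/964777625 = -0.00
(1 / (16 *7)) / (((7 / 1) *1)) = 1 / 784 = 0.00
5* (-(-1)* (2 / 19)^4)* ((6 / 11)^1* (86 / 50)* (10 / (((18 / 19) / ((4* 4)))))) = 22016 / 226347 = 0.10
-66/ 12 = -11/ 2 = -5.50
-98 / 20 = -49 / 10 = -4.90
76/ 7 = 10.86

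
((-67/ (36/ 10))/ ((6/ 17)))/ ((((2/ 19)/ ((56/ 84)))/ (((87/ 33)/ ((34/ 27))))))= -184585/ 264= -699.19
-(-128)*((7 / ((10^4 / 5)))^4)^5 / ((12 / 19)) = 1516053059654628019 / 98304000000000000000000000000000000000000000000000000000000000000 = 0.00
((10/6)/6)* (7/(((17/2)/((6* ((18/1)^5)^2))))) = 83310901954560/17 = 4900641291444.71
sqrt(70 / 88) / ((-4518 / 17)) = -17* sqrt(385) / 99396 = -0.00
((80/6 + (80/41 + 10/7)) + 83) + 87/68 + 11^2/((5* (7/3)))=4657241/41820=111.36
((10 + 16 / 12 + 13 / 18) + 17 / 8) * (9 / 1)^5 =6698781 / 8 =837347.62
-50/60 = -5/6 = -0.83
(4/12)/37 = 1/111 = 0.01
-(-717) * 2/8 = 179.25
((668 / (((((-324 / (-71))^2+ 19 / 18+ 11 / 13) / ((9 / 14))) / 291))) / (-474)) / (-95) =171974188854 / 1408338789515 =0.12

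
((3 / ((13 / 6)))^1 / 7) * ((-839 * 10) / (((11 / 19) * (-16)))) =717345 / 4004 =179.16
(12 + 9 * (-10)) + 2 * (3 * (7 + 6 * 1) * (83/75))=208/25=8.32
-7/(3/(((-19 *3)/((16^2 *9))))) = 133/2304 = 0.06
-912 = -912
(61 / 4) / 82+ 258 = 84685 / 328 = 258.19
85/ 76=1.12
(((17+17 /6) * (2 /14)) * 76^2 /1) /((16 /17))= 104329 /6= 17388.17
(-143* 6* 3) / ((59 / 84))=-216216 / 59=-3664.68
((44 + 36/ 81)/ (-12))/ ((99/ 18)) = -200/ 297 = -0.67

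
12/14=6/7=0.86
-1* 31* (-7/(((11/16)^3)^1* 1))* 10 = 6677.93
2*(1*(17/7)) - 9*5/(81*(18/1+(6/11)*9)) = 10961/2268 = 4.83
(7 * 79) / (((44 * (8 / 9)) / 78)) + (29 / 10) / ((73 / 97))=71095139 / 64240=1106.71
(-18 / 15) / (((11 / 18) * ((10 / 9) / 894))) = -1579.94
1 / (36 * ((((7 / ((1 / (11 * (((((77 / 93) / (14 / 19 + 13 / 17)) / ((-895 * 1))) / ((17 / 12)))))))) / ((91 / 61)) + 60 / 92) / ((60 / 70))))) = 4023441175 / 106414117278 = 0.04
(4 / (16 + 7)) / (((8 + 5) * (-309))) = -4 / 92391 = -0.00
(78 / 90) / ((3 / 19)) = 247 / 45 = 5.49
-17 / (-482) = 17 / 482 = 0.04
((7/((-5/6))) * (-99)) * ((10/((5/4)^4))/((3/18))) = 12773376/625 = 20437.40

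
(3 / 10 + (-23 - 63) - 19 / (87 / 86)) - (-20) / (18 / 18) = -73499 / 870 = -84.48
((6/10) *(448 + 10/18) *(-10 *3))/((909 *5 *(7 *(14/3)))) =-4037/74235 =-0.05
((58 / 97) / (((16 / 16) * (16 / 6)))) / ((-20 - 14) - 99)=-0.00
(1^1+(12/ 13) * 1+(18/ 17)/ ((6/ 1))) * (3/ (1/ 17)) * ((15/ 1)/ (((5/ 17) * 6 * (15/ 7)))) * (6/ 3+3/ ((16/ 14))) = 127687/ 65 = 1964.42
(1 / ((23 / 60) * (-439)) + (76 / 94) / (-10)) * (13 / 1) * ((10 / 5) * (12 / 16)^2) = -24095331 / 18982360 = -1.27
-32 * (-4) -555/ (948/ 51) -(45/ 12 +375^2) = -140530.61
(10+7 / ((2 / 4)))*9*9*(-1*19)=-36936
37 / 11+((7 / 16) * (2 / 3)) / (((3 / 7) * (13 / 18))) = 2463 / 572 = 4.31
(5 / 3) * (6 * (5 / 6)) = 25 / 3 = 8.33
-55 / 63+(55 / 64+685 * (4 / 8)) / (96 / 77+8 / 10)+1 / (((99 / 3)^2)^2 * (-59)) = 4122203685436891 / 24700855931136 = 166.89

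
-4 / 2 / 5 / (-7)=2 / 35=0.06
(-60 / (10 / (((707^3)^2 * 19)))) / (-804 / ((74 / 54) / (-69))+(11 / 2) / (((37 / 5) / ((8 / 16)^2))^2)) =-623698587604927085095488 / 1773457043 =-351685195909719.64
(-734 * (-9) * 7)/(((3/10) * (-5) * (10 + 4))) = -2202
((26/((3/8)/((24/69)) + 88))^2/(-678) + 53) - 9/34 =19755181994395/374611147926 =52.74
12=12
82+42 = 124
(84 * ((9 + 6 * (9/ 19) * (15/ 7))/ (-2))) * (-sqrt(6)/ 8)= 6021 * sqrt(6)/ 76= 194.06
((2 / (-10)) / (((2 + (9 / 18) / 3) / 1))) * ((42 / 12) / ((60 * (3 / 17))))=-119 / 3900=-0.03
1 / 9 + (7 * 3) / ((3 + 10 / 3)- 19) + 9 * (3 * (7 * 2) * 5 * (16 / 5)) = 6046.45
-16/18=-8/9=-0.89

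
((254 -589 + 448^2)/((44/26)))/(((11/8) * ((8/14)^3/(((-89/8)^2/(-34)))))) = -7076980783691/4212736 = -1679901.32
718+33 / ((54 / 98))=7001 / 9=777.89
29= 29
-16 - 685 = -701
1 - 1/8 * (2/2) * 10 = -1/4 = -0.25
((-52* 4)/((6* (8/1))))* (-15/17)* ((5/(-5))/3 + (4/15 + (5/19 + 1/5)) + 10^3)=3706469/969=3825.05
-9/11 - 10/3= -137/33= -4.15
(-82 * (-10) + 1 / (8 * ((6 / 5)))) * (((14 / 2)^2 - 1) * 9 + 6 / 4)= 11376485 / 32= 355515.16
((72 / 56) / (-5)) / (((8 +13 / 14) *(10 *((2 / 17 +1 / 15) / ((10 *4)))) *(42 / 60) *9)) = -816 / 8225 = -0.10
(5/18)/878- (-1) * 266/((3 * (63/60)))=148285/1756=84.44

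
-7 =-7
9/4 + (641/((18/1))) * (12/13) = 35.12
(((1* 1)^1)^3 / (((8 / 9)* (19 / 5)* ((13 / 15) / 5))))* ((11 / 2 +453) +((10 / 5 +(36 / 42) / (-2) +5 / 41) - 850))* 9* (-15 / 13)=101945638125 / 14744912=6913.95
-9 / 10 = -0.90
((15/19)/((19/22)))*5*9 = 14850/361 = 41.14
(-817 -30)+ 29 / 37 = -31310 / 37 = -846.22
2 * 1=2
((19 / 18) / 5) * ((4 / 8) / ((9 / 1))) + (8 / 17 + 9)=261143 / 27540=9.48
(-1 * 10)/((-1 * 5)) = 2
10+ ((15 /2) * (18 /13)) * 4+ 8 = 774 /13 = 59.54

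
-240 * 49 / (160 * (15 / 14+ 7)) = -1029 / 113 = -9.11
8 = 8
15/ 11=1.36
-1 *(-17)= 17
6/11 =0.55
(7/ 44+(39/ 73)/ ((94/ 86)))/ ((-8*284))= -97805/ 342990208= -0.00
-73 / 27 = -2.70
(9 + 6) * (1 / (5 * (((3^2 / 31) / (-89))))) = -2759 / 3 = -919.67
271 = 271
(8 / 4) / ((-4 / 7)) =-7 / 2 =-3.50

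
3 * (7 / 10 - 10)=-279 / 10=-27.90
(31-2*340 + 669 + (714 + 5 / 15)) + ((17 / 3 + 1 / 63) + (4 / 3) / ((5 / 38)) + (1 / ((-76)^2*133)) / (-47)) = 1218812364451 / 1624759920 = 750.15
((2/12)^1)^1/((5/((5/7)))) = 1/42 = 0.02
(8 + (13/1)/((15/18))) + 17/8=1029/40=25.72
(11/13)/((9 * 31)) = 11/3627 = 0.00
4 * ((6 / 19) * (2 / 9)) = 16 / 57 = 0.28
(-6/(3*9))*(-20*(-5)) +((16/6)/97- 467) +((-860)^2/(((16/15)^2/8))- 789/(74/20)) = 335905209227/64602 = 5199610.06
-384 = -384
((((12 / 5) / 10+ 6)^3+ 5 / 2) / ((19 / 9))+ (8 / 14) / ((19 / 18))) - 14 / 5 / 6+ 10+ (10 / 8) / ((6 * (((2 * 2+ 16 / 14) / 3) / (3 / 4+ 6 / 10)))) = 126.51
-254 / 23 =-11.04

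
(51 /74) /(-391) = -3 /1702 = -0.00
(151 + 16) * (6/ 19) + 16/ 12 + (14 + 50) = 6730/ 57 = 118.07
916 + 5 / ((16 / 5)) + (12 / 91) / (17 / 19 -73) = 917.56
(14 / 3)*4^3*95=85120 / 3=28373.33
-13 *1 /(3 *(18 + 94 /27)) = -117 /580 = -0.20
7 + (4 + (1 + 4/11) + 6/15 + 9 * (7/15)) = 933/55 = 16.96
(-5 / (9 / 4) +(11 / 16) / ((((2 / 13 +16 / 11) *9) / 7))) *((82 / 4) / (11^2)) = -855383 / 2671680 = -0.32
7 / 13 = 0.54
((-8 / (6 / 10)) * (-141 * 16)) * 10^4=300800000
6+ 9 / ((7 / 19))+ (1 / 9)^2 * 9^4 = 780 / 7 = 111.43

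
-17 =-17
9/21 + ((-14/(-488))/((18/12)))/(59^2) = 3822187/8918322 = 0.43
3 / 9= 1 / 3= 0.33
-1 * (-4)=4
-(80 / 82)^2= -1600 / 1681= -0.95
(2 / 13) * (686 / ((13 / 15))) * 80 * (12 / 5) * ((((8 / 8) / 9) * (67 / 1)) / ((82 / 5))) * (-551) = -40520099200 / 6929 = -5847900.01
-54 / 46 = -27 / 23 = -1.17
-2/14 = -0.14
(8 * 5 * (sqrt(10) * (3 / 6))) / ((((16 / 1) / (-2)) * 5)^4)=sqrt(10) / 128000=0.00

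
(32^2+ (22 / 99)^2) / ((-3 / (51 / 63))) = -1410116 / 5103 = -276.33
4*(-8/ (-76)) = 8/ 19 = 0.42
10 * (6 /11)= 60 /11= 5.45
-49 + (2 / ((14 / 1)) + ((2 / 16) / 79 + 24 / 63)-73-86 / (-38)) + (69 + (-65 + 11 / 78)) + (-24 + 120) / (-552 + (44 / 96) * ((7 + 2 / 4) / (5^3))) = -27804118647775 / 241262322392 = -115.24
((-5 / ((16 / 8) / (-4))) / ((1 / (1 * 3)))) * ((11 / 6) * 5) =275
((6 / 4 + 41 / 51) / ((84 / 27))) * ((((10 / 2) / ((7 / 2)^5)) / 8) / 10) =705 / 8000132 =0.00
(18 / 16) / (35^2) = 0.00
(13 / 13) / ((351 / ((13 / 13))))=1 / 351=0.00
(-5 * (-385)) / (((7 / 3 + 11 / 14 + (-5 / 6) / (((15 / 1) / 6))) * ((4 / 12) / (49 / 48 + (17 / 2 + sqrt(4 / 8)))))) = 13475 * sqrt(2) / 13 + 6158075 / 312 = 21203.31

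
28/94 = 14/47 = 0.30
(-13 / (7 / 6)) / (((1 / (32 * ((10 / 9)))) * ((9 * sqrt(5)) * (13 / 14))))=-256 * sqrt(5) / 27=-21.20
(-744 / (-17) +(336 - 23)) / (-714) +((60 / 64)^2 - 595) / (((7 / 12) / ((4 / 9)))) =-44003975 / 97104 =-453.16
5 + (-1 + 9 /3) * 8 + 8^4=4117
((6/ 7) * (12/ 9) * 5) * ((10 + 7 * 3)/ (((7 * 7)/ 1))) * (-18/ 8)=-2790/ 343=-8.13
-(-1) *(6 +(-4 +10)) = 12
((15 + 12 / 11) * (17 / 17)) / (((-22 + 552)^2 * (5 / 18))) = 1593 / 7724750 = 0.00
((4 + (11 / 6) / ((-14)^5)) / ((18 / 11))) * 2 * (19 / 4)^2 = 51256734815 / 464679936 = 110.31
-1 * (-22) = 22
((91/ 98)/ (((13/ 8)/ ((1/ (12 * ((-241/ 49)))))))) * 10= -70/ 723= -0.10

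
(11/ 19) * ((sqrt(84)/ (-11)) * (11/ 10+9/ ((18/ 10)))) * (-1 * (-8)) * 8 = -3904 * sqrt(21)/ 95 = -188.32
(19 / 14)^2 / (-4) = -361 / 784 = -0.46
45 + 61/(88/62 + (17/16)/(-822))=50887677/578161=88.02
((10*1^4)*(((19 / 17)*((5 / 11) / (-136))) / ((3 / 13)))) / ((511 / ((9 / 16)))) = -18525 / 103966016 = -0.00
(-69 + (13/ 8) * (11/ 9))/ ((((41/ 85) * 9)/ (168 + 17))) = -75873125/ 26568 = -2855.81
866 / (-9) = -866 / 9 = -96.22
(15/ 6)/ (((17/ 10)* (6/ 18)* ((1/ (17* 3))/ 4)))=900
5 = 5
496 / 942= 248 / 471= 0.53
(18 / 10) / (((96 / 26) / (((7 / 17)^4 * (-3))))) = -280917 / 6681680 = -0.04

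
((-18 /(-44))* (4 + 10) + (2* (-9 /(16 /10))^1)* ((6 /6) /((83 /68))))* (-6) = 19116 /913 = 20.94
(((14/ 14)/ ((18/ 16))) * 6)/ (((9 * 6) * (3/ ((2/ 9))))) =16/ 2187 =0.01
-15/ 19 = -0.79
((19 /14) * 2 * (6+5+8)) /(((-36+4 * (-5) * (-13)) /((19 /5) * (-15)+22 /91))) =-1864565 /142688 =-13.07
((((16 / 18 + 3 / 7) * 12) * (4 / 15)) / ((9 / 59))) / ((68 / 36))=14.63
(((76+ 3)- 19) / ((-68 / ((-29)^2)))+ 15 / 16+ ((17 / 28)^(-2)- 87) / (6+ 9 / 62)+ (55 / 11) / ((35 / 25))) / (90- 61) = -9264767611 / 357634032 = -25.91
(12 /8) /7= 3 /14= 0.21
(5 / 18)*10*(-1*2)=-50 / 9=-5.56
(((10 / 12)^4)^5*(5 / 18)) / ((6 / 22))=5245208740234375 / 197432555763400704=0.03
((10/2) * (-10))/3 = -50/3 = -16.67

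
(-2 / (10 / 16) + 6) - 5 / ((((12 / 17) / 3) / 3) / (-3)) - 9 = 3701 / 20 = 185.05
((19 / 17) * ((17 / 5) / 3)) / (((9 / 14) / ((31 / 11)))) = 8246 / 1485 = 5.55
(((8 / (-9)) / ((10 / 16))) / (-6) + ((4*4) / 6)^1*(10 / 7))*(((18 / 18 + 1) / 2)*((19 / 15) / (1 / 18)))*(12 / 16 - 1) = -36328 / 1575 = -23.07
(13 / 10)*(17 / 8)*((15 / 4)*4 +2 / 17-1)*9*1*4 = 1404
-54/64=-27/32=-0.84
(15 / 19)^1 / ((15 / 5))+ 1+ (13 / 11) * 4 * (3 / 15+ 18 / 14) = 60616 / 7315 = 8.29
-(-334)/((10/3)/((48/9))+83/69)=184368/1009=182.72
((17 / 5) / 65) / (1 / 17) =289 / 325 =0.89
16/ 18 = 8/ 9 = 0.89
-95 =-95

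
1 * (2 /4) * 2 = 1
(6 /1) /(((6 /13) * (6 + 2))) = 13 /8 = 1.62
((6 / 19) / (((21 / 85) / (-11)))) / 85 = -0.17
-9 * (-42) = 378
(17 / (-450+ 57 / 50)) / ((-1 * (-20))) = -85 / 44886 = -0.00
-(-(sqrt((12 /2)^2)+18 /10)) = 39 /5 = 7.80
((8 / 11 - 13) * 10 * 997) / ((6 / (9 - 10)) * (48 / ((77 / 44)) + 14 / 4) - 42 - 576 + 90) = 69790 / 407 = 171.47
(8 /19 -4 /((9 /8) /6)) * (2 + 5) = -8344 /57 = -146.39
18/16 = 1.12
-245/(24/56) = -1715/3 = -571.67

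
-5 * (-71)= 355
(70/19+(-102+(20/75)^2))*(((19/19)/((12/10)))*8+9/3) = -12179884/12825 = -949.70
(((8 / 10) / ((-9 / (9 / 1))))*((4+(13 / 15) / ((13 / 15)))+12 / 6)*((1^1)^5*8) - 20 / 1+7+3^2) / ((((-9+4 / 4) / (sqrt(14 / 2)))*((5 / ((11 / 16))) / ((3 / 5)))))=2013*sqrt(7) / 4000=1.33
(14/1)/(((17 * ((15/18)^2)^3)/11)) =7185024/265625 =27.05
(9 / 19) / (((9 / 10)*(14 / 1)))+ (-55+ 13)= -5581 / 133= -41.96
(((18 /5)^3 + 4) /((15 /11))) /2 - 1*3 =29201 /1875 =15.57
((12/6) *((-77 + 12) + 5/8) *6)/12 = -515/8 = -64.38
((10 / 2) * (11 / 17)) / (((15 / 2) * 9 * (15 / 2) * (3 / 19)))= 836 / 20655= 0.04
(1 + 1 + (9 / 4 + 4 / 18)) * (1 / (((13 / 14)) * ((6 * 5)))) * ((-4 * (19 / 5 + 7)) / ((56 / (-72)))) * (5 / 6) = 483 / 65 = 7.43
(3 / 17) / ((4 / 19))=57 / 68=0.84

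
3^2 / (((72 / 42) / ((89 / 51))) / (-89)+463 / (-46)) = -22955058 / 25700113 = -0.89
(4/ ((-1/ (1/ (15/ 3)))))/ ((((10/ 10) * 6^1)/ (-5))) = 2/ 3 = 0.67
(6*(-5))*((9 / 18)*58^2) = -50460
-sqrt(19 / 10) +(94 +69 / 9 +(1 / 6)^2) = 100.32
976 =976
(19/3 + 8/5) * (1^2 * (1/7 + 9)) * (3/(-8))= -136/5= -27.20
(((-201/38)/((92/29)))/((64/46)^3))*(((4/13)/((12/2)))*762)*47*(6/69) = -800245923/8093696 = -98.87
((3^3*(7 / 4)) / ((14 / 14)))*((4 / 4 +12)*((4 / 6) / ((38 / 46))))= 18837 / 38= 495.71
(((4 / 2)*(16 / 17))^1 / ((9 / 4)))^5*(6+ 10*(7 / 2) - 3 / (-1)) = 1511828488192 / 83841135993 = 18.03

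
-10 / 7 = -1.43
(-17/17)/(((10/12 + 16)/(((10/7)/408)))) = -5/24038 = -0.00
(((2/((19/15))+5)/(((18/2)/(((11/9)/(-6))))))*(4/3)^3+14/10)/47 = 652613/29294865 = 0.02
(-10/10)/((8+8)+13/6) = -6/109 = -0.06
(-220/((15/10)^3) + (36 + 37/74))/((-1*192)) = 1549/10368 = 0.15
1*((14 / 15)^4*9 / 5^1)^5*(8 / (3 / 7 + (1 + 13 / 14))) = 16.14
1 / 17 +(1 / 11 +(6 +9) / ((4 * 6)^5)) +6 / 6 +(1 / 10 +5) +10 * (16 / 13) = 598697815399 / 32261898240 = 18.56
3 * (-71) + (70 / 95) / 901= -3646333 / 17119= -213.00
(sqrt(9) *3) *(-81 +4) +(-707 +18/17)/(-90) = -1048289/1530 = -685.16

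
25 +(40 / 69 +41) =4594 / 69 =66.58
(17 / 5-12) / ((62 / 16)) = -344 / 155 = -2.22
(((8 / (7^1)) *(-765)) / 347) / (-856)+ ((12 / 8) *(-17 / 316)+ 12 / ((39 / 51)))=33342743535 / 2135363048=15.61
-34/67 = -0.51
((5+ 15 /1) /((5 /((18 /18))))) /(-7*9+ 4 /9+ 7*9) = 9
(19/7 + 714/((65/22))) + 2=112101/455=246.38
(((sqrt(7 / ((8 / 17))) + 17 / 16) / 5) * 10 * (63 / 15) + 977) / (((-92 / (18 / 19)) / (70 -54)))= -354933 / 2185 -756 * sqrt(238) / 2185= -167.78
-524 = -524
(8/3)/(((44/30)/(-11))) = -20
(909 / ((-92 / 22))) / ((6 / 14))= -23331 / 46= -507.20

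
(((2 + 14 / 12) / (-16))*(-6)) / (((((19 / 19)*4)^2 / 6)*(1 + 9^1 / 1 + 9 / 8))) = 57 / 1424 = 0.04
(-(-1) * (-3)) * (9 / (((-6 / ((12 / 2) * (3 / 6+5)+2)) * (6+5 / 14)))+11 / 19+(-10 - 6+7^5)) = -50349.96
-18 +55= 37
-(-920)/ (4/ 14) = 3220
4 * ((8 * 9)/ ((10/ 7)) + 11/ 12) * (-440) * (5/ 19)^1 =-1354760/ 57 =-23767.72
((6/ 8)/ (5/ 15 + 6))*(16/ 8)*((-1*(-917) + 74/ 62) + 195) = 310581/ 1178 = 263.65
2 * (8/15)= 16/15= 1.07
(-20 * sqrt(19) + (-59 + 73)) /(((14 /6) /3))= 18 - 180 * sqrt(19) /7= -94.09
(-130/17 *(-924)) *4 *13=6246240/17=367425.88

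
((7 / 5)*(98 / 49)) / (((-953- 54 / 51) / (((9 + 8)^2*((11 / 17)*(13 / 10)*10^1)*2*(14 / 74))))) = -165308 / 61235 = -2.70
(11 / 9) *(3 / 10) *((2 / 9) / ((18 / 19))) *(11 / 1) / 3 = 2299 / 7290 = 0.32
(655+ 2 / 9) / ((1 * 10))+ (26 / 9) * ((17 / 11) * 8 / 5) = 72.67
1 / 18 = 0.06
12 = 12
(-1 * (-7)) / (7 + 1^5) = 7 / 8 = 0.88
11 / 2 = 5.50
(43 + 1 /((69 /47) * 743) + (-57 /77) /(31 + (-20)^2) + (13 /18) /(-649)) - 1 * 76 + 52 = 11442449922565 /602294866866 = 19.00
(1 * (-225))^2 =50625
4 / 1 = 4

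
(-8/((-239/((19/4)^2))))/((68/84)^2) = 159201/138142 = 1.15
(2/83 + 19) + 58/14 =13460/581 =23.17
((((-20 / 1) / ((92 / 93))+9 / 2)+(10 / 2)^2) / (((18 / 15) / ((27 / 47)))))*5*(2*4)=192150 / 1081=177.75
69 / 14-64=-827 / 14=-59.07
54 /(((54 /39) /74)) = 2886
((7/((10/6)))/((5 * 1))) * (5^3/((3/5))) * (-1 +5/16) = -1925/16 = -120.31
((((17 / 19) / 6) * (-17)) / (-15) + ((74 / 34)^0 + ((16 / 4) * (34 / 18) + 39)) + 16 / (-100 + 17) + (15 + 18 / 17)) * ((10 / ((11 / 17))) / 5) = 51144023 / 260205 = 196.55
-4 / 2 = -2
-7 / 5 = -1.40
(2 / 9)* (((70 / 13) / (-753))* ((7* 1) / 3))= -980 / 264303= -0.00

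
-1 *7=-7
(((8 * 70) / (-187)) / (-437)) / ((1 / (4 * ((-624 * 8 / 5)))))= -27.37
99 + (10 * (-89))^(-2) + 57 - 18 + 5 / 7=769129107 / 5544700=138.71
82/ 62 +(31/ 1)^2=29832/ 31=962.32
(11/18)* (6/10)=11/30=0.37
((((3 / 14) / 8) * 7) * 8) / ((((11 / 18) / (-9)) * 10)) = -243 / 110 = -2.21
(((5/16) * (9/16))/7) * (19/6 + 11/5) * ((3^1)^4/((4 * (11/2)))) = 5589/11264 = 0.50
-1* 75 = -75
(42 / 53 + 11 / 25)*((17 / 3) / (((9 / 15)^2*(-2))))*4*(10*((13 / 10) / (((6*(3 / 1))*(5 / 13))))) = -4691609 / 64395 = -72.86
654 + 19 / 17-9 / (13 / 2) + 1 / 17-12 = 141836 / 221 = 641.79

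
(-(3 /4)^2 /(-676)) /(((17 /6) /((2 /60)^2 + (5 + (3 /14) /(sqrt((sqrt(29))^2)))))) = 81 * sqrt(29) /37326016 + 13503 /9193600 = 0.00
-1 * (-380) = 380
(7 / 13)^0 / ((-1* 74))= -1 / 74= -0.01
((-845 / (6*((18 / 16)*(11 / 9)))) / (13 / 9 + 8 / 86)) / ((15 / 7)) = -29068 / 935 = -31.09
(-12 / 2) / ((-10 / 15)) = 9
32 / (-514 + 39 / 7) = -224 / 3559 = -0.06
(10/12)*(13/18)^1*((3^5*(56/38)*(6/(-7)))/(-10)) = 351/19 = 18.47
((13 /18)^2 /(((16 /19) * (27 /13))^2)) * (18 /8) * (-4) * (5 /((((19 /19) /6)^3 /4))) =-51552605 /7776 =-6629.71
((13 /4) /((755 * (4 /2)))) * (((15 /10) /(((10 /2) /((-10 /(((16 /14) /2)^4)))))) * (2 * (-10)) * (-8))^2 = 43620.77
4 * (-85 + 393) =1232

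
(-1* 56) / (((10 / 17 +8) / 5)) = -32.60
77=77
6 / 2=3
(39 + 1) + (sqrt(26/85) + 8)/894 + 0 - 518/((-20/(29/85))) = sqrt(2210)/75990 + 18558817/379950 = 48.85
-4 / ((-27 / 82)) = 12.15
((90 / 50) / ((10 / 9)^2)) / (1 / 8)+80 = 11458 / 125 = 91.66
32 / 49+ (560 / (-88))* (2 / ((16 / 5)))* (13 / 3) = -107251 / 6468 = -16.58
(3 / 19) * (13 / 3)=13 / 19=0.68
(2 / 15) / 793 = 2 / 11895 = 0.00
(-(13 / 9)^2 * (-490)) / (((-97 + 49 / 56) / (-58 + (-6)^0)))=12587120 / 20763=606.23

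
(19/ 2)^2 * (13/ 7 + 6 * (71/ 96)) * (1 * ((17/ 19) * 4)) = 227715/ 112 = 2033.17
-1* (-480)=480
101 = 101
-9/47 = -0.19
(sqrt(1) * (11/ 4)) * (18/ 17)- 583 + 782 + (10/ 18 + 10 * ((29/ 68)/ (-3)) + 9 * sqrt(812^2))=1148884/ 153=7509.05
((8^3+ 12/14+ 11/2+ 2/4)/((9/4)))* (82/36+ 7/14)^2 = 9080000/5103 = 1779.35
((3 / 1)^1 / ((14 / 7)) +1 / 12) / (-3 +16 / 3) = 19 / 28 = 0.68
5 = 5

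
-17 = -17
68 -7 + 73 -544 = -410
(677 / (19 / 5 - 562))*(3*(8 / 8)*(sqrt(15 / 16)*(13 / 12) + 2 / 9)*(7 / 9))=-308035*sqrt(15) / 401904 - 47390 / 75357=-3.60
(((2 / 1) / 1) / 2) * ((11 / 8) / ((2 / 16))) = 11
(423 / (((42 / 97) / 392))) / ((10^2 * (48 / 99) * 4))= 3159387 / 1600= 1974.62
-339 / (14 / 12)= -2034 / 7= -290.57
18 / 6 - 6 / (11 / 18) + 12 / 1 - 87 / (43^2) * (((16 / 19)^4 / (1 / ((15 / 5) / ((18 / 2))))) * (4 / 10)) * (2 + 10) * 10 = 12731433921 / 2650598819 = 4.80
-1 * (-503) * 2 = 1006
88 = 88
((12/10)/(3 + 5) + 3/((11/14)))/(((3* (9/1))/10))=97/66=1.47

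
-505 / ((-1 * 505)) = 1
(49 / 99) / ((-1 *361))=-49 / 35739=-0.00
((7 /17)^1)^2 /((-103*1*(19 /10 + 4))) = -490 /1756253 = -0.00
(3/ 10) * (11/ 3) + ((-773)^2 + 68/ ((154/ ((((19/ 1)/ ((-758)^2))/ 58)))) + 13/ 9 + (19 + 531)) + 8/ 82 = 1415741545735504789/ 2367137605140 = 598081.64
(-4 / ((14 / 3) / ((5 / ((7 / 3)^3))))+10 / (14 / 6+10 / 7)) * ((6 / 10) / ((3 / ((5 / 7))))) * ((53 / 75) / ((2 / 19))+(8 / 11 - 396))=-122179726 / 948395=-128.83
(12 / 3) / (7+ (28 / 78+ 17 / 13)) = 0.46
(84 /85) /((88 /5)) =21 /374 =0.06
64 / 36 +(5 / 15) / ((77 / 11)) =115 / 63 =1.83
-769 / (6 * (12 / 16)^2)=-6152 / 27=-227.85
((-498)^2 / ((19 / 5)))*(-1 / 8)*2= -310005 / 19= -16316.05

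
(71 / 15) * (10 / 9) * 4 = 568 / 27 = 21.04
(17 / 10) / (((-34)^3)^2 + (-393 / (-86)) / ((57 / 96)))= 13889 / 12621052141600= 0.00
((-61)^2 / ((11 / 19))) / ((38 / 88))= 14884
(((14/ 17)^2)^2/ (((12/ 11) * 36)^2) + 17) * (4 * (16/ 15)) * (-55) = -728706113036/ 182660427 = -3989.40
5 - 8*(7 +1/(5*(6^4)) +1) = -47791/810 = -59.00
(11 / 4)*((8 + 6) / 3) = 12.83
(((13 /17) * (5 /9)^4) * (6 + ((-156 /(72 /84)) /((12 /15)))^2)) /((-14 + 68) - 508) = -1682273125 /202551192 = -8.31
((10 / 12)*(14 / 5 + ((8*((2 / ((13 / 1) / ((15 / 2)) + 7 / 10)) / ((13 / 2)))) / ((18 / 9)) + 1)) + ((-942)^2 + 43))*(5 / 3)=25264579445 / 17082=1479017.65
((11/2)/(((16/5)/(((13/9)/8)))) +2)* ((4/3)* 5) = 26615/1728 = 15.40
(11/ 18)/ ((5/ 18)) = 11/ 5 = 2.20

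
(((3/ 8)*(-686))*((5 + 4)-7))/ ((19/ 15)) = -15435/ 38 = -406.18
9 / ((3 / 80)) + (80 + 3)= 323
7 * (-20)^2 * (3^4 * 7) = 1587600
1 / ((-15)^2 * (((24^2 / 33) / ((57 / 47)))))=209 / 676800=0.00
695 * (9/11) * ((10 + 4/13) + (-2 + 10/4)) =1757655/286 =6145.65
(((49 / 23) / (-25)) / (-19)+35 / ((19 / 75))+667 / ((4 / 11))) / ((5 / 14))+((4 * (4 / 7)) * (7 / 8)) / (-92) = 301679286 / 54625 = 5522.73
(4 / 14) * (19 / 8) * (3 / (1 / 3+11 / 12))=57 / 35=1.63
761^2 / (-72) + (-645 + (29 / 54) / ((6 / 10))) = -5629469 / 648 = -8687.45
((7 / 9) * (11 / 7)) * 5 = 55 / 9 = 6.11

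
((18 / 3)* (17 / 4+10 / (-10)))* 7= 273 / 2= 136.50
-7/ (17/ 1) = -7/ 17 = -0.41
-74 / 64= -37 / 32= -1.16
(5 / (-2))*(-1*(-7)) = -35 / 2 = -17.50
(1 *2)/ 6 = 0.33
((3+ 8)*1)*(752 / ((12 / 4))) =8272 / 3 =2757.33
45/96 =15/32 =0.47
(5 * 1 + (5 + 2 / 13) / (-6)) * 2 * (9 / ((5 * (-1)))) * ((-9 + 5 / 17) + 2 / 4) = 15903 / 130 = 122.33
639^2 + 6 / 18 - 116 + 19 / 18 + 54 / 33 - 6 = 80824001 / 198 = 408202.03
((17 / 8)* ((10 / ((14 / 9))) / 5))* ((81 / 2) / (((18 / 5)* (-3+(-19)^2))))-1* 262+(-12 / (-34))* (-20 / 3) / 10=-357378891 / 1363264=-262.15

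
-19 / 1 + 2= -17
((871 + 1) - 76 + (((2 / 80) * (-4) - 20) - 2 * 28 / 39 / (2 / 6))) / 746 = 100307 / 96980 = 1.03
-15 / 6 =-5 / 2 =-2.50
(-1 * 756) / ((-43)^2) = -756 / 1849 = -0.41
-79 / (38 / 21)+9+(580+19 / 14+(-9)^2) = 83484 / 133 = 627.70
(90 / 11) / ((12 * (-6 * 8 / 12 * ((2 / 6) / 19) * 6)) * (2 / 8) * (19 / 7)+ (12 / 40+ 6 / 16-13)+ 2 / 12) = -75600 / 144023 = -0.52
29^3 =24389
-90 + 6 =-84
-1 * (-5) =5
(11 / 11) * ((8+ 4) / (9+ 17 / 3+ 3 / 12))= 144 / 179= 0.80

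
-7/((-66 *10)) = 0.01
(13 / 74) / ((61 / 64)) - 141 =-317821 / 2257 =-140.82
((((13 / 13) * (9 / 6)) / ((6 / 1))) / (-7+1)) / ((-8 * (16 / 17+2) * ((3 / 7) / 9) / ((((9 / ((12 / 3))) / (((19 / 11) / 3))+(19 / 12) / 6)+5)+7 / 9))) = 0.37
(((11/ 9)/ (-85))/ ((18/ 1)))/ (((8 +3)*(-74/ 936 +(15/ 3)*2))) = -26/ 3551895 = -0.00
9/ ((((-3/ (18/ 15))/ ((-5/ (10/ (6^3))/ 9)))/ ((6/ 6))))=43.20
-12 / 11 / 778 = -6 / 4279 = -0.00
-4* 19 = -76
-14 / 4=-7 / 2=-3.50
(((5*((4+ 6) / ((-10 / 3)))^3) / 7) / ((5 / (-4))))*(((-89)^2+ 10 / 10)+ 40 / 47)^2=14975538754608 / 15463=968475635.69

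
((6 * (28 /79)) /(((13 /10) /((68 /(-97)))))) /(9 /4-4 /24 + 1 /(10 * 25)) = -171360000 /311907089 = -0.55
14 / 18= 7 / 9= 0.78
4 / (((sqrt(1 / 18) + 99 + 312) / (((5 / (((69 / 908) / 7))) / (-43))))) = -313477920 / 3007130653 + 127120 * sqrt(2) / 3007130653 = -0.10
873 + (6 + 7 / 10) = 8797 / 10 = 879.70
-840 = -840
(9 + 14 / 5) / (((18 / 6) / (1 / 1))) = 59 / 15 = 3.93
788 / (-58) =-394 / 29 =-13.59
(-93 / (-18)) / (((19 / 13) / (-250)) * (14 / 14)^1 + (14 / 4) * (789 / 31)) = 1561625 / 26922858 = 0.06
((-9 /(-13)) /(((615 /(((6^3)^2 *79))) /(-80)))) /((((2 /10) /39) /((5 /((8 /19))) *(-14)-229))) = 1048911793920 /41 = 25583214485.85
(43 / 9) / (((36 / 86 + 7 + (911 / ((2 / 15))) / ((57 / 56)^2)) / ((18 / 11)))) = 4004934 / 3382079767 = 0.00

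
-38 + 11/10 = -369/10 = -36.90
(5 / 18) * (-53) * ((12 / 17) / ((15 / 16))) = -1696 / 153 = -11.08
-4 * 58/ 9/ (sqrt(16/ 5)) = -58 * sqrt(5)/ 9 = -14.41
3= 3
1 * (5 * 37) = 185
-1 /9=-0.11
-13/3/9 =-13/27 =-0.48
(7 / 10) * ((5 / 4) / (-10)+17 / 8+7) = 63 / 10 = 6.30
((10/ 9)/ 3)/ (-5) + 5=133/ 27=4.93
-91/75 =-1.21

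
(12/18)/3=2/9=0.22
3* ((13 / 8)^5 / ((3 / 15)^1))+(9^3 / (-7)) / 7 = 249012483 / 1605632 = 155.09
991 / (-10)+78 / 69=-22533 / 230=-97.97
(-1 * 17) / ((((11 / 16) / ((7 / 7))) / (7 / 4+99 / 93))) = -23732 / 341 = -69.60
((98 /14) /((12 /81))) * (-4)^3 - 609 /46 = -139713 /46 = -3037.24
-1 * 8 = -8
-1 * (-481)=481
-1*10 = -10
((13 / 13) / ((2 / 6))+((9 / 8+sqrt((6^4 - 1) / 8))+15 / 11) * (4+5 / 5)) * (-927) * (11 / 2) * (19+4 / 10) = -989109 * sqrt(2590) / 8 - 122199921 / 80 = -7819721.18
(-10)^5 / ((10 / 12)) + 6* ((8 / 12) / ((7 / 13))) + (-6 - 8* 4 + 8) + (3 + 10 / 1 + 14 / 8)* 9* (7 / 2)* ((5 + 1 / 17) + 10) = -13450078 / 119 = -113025.87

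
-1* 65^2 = -4225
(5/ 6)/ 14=5/ 84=0.06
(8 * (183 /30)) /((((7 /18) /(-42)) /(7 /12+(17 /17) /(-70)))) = -524844 /175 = -2999.11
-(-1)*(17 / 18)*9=17 / 2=8.50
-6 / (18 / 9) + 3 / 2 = -3 / 2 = -1.50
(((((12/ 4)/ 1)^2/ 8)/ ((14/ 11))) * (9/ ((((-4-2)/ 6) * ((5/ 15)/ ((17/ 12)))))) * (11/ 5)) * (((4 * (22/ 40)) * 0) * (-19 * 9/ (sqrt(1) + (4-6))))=0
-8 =-8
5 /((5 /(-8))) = -8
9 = 9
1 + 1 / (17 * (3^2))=154 / 153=1.01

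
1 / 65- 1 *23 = -1494 / 65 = -22.98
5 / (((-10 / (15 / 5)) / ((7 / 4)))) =-2.62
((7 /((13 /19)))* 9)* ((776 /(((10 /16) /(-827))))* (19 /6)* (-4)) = 77841950592 /65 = 1197568470.65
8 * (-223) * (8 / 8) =-1784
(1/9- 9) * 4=-320/9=-35.56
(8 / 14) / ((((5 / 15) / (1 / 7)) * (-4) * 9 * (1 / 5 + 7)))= -5 / 5292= -0.00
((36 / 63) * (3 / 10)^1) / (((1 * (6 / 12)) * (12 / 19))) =19 / 35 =0.54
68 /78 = 34 /39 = 0.87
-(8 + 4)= -12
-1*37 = -37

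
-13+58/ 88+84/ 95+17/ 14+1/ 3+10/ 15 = -270433/ 29260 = -9.24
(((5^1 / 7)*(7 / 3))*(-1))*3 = -5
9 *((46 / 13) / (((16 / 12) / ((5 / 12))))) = 1035 / 104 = 9.95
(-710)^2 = 504100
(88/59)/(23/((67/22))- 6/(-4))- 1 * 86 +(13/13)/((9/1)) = -55215163/644103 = -85.72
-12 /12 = -1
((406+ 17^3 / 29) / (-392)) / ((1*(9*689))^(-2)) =-641655215487 / 11368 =-56443984.47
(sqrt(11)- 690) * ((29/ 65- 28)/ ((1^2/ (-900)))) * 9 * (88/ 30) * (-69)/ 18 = 22511150640/ 13- 32624856 * sqrt(11)/ 13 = 1723303556.45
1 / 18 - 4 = -3.94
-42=-42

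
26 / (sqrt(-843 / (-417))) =26 * sqrt(39059) / 281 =18.29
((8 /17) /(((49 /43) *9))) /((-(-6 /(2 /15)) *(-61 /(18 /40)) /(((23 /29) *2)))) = -0.00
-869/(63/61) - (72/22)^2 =-6495737/7623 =-852.12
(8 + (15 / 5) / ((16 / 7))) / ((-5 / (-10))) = 149 / 8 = 18.62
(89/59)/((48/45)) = 1335/944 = 1.41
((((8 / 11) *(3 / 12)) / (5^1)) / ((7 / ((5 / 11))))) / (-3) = -2 / 2541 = -0.00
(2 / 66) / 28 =1 / 924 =0.00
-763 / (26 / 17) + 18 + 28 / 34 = -212187 / 442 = -480.06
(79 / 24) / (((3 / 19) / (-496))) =-93062 / 9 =-10340.22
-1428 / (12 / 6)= -714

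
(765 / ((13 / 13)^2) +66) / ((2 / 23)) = 19113 / 2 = 9556.50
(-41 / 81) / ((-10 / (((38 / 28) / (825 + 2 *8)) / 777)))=779 / 7410202380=0.00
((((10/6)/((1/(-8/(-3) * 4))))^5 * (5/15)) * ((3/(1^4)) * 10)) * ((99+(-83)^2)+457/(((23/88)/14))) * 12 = 6705453462140.14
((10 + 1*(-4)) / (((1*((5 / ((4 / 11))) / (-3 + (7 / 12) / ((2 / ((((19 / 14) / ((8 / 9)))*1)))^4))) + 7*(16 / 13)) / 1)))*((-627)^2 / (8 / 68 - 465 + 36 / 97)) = -101911983610181778891 / 74417073241301896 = -1369.47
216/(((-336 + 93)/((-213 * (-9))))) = -1704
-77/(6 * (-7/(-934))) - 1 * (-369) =-4030/3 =-1343.33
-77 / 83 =-0.93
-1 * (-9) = 9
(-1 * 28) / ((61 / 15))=-420 / 61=-6.89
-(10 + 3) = -13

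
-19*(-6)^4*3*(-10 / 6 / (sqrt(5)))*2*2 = 98496*sqrt(5) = 220243.75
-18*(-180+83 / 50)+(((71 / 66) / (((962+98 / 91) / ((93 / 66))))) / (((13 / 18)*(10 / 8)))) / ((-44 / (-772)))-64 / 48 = 80208173729 / 24996180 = 3208.82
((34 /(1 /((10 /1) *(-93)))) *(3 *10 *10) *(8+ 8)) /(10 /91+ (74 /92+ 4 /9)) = -336353472000 /3011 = -111708227.17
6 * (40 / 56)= 30 / 7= 4.29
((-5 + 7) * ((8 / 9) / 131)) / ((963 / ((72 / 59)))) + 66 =491239910 / 7443027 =66.00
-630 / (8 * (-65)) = 63 / 52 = 1.21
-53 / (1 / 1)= -53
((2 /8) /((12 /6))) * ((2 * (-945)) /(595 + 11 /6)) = -2835 /7162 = -0.40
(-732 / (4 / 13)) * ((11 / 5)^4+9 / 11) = -396522204 / 6875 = -57675.96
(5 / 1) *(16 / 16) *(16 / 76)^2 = 80 / 361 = 0.22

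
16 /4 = 4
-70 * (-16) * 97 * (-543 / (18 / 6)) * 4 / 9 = -8739484.44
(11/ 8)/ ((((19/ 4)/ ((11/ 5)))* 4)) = 121/ 760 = 0.16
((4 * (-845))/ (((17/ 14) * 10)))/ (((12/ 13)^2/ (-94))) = 9396569/ 306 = 30707.74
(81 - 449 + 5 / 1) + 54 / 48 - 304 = -5327 / 8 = -665.88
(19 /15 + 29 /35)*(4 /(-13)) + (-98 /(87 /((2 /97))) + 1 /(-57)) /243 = -762138721 /1181873511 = -0.64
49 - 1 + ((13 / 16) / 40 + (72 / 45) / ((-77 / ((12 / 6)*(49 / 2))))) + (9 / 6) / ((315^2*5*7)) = 76610465579 / 1629936000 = 47.00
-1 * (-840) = 840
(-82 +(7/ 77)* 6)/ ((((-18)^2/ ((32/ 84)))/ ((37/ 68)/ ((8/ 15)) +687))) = -332696/ 5049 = -65.89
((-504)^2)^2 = 64524128256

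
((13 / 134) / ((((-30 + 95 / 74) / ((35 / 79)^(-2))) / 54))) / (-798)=27017289 / 23196446875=0.00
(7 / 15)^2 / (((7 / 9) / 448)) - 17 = 108.44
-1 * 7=-7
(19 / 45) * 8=152 / 45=3.38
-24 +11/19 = -445/19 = -23.42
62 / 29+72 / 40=571 / 145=3.94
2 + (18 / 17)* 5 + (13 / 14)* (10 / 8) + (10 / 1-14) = 4241 / 952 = 4.45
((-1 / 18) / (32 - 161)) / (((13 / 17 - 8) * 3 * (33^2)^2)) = -17 / 1016118459378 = -0.00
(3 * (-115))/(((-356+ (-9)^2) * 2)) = 69/110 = 0.63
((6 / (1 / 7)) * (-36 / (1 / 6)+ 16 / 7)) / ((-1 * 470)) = 4488 / 235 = 19.10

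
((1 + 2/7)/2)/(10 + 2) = 3/56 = 0.05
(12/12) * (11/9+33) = 308/9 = 34.22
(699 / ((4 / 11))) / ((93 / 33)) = 84579 / 124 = 682.09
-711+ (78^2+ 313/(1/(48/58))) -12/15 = 816529/145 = 5631.23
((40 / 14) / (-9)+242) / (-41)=-15226 / 2583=-5.89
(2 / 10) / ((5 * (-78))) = -1 / 1950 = -0.00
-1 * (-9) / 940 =9 / 940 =0.01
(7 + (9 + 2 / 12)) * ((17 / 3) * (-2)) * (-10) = 16490 / 9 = 1832.22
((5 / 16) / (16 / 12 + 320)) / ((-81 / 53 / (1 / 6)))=-265 / 2498688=-0.00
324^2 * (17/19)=1784592/19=93925.89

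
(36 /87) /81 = 4 /783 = 0.01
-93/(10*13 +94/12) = -558/827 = -0.67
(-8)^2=64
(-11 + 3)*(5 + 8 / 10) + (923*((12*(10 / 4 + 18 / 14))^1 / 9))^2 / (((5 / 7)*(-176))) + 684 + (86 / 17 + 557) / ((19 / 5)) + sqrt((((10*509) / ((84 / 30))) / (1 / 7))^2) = -142495512655 / 895356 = -159149.56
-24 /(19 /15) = -360 /19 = -18.95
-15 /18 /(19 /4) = -0.18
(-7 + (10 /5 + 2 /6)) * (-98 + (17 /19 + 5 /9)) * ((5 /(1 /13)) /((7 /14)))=30048200 /513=58573.49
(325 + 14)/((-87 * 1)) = -113/29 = -3.90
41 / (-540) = -41 / 540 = -0.08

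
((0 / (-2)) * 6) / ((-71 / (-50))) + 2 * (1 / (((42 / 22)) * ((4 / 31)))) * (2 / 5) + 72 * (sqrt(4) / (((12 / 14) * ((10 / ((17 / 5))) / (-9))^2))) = 20689363 / 13125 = 1576.33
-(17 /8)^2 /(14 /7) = -289 /128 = -2.26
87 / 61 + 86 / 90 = 6538 / 2745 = 2.38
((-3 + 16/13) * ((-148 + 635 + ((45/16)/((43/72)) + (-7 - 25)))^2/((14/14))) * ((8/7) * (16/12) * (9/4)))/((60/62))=-1324660.87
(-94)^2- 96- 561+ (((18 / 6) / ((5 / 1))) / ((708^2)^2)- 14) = 3419306008646401 / 418775996160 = 8165.00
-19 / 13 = -1.46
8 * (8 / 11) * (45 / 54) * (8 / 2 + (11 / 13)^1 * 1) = 3360 / 143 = 23.50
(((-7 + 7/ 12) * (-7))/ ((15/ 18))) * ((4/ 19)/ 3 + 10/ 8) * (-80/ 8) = -162239/ 228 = -711.57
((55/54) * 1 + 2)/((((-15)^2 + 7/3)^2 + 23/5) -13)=815/13951452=0.00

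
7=7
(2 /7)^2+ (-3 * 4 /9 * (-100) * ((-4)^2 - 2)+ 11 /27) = 2470247 /1323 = 1867.16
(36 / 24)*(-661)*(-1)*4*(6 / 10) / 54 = 661 / 15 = 44.07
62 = 62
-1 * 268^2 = -71824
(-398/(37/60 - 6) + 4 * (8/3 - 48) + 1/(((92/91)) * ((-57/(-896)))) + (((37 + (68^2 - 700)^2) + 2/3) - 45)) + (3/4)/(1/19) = 1372673362943/89148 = 15397691.06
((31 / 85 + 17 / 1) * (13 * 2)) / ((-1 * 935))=-38376 / 79475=-0.48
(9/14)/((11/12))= 54/77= 0.70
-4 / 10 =-2 / 5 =-0.40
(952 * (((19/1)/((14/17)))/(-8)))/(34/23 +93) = -126293/4346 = -29.06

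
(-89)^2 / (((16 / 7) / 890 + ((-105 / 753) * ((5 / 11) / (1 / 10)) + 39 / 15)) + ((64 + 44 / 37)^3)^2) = 174789288823151529835 / 1693512000428896845565056153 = 0.00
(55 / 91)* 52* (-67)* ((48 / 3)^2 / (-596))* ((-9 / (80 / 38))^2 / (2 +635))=86202468 / 3321955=25.95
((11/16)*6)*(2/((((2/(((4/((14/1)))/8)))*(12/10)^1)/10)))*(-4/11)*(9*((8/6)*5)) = -375/14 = -26.79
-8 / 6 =-1.33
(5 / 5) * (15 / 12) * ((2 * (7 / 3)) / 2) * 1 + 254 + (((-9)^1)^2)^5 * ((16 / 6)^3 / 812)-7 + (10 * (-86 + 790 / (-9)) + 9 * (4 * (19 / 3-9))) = 595066296247 / 7308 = 81426696.26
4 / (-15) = -4 / 15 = -0.27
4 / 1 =4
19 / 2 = 9.50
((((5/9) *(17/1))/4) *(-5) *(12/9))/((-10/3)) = 85/18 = 4.72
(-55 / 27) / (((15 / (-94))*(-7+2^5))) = 1034 / 2025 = 0.51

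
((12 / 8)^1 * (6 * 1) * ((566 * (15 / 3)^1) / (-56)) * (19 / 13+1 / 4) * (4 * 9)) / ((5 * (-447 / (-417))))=-283580433 / 54236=-5228.64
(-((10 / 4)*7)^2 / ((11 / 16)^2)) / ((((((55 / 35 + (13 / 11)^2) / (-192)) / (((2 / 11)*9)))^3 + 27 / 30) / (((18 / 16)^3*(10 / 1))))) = -4024369879326720000 / 392601299439641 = -10250.53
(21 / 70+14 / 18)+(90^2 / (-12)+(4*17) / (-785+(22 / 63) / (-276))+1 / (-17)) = -674.07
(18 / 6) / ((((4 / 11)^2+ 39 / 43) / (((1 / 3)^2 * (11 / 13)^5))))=837948353 / 6022743753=0.14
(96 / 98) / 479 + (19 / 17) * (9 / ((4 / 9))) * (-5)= -180606081 / 1596028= -113.16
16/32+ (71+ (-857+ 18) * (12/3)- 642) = -7853/2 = -3926.50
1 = 1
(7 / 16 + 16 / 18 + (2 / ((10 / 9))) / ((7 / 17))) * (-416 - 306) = -10366837 / 2520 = -4113.82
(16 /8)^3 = 8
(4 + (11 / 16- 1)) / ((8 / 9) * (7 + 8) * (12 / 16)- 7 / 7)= 0.41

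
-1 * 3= -3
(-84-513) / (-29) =597 / 29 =20.59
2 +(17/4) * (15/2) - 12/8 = 259/8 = 32.38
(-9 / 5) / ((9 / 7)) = -7 / 5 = -1.40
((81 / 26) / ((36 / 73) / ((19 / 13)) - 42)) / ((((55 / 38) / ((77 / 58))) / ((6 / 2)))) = -14942151 / 72617740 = -0.21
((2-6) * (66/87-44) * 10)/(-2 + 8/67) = -560120/609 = -919.74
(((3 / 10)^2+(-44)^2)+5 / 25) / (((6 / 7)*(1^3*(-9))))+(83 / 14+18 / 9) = -3062707 / 12600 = -243.07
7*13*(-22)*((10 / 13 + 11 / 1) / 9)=-2618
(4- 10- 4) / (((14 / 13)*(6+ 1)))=-65 / 49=-1.33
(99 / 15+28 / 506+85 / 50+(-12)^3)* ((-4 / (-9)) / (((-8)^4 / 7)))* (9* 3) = -91364721 / 2590720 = -35.27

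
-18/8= -9/4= -2.25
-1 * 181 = -181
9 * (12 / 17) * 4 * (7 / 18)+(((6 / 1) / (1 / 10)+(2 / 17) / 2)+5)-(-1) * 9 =1427 / 17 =83.94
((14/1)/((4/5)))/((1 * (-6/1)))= -35/12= -2.92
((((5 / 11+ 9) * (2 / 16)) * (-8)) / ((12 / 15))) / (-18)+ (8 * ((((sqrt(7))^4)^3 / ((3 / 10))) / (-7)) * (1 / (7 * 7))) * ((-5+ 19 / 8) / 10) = 237764 / 99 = 2401.66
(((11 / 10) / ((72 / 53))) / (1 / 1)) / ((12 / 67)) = 39061 / 8640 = 4.52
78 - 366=-288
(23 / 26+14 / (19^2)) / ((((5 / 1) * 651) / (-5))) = -0.00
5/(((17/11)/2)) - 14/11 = 972/187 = 5.20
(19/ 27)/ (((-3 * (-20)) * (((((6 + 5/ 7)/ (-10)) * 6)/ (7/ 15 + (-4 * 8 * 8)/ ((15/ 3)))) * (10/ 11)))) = 1113343/ 6852600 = 0.16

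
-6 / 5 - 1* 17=-91 / 5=-18.20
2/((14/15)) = 15/7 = 2.14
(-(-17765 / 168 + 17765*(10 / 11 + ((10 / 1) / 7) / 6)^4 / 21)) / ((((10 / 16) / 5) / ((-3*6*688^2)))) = 55965438766932820480 / 603993159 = 92659060674.78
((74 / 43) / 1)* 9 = 666 / 43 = 15.49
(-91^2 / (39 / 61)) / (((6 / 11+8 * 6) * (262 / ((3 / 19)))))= -427427 / 2658252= -0.16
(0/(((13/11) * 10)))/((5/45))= 0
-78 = -78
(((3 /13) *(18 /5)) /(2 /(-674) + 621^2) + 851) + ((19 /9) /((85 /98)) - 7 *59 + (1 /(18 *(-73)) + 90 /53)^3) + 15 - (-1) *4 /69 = 12840303742888356712700215621 /27890540139294597455732808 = 460.38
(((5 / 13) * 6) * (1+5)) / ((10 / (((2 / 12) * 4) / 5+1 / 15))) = 18 / 65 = 0.28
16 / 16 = 1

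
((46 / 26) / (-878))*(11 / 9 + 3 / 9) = -161 / 51363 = -0.00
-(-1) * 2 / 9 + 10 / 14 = 59 / 63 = 0.94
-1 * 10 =-10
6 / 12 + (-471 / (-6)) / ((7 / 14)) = 315 / 2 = 157.50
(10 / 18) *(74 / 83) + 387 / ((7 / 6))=1737124 / 5229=332.21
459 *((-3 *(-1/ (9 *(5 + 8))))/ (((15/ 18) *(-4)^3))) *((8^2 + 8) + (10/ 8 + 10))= -152847/ 8320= -18.37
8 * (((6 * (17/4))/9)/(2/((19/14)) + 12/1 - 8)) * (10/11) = 1615/429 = 3.76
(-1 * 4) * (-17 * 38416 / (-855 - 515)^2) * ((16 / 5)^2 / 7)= 23883776 / 11730625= 2.04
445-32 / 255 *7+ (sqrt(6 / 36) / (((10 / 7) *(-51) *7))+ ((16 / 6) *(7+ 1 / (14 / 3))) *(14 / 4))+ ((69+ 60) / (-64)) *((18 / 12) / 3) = 16660993 / 32640-sqrt(6) / 3060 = 510.45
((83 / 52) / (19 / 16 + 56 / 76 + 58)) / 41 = 6308 / 9709661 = 0.00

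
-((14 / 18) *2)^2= -196 / 81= -2.42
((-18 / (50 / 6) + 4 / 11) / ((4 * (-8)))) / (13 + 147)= 0.00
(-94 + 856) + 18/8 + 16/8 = 3065/4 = 766.25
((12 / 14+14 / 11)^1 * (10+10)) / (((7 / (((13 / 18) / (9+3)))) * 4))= 2665 / 29106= 0.09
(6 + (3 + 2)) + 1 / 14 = 155 / 14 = 11.07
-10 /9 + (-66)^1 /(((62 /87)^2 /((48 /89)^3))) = -131079773018 /6097276881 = -21.50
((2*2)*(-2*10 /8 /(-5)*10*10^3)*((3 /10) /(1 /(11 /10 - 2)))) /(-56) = 675 /7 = 96.43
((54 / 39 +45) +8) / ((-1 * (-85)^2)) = -707 / 93925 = -0.01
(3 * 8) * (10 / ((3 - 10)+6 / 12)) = -480 / 13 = -36.92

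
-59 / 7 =-8.43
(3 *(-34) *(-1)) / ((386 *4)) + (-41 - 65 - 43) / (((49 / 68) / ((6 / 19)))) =-46883943 / 718732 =-65.23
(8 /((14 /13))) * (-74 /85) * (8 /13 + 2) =-592 /35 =-16.91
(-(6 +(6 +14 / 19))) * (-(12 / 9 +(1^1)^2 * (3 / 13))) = 14762 / 741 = 19.92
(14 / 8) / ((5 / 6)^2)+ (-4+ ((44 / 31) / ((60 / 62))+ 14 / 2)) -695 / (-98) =103477 / 7350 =14.08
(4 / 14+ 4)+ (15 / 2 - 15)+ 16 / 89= -3781 / 1246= -3.03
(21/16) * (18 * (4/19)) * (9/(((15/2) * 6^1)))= 189/190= 0.99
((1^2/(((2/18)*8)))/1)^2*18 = 729/32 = 22.78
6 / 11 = 0.55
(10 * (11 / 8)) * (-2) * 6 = -165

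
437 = 437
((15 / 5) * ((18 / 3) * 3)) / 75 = 18 / 25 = 0.72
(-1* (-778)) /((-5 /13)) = -10114 /5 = -2022.80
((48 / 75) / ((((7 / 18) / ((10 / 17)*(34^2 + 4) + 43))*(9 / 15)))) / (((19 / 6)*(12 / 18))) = 560736 / 595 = 942.41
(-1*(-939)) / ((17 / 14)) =773.29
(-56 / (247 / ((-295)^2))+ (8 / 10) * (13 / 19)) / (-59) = 24366324 / 72865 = 334.40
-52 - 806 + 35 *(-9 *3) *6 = -6528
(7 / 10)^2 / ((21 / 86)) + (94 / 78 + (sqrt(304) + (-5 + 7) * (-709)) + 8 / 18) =-8273911 / 5850 + 4 * sqrt(19) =-1396.91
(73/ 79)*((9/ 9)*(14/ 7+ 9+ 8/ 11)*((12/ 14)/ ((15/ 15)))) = 56502/ 6083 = 9.29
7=7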